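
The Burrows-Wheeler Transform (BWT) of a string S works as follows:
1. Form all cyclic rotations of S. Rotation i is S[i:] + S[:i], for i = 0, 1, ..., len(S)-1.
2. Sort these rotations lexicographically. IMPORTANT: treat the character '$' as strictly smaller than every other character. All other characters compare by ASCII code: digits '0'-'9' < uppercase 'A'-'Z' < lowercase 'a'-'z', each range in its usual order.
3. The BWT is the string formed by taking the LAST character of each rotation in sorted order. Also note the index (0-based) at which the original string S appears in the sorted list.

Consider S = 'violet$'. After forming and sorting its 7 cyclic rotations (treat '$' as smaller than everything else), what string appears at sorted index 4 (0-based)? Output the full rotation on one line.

All 7 rotations (rotation i = S[i:]+S[:i]):
  rot[0] = violet$
  rot[1] = iolet$v
  rot[2] = olet$vi
  rot[3] = let$vio
  rot[4] = et$viol
  rot[5] = t$viole
  rot[6] = $violet
Sorted (with $ < everything):
  sorted[0] = $violet
  sorted[1] = et$viol
  sorted[2] = iolet$v
  sorted[3] = let$vio
  sorted[4] = olet$vi
  sorted[5] = t$viole
  sorted[6] = violet$
sorted[4] = olet$vi

Answer: olet$vi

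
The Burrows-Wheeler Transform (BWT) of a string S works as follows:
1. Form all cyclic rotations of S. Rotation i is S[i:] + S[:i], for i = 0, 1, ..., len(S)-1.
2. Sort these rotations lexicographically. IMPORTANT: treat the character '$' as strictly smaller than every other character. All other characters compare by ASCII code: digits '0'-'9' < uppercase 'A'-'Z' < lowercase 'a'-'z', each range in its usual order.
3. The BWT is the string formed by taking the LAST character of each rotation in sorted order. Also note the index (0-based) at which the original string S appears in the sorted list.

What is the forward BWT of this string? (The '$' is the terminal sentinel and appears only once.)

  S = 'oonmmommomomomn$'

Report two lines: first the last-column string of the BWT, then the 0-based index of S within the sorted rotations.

Answer: nnoomoommommmmo$
15

Derivation:
All 16 rotations (rotation i = S[i:]+S[:i]):
  rot[0] = oonmmommomomomn$
  rot[1] = onmmommomomomn$o
  rot[2] = nmmommomomomn$oo
  rot[3] = mmommomomomn$oon
  rot[4] = mommomomomn$oonm
  rot[5] = ommomomomn$oonmm
  rot[6] = mmomomomn$oonmmo
  rot[7] = momomomn$oonmmom
  rot[8] = omomomn$oonmmomm
  rot[9] = momomn$oonmmommo
  rot[10] = omomn$oonmmommom
  rot[11] = momn$oonmmommomo
  rot[12] = omn$oonmmommomom
  rot[13] = mn$oonmmommomomo
  rot[14] = n$oonmmommomomom
  rot[15] = $oonmmommomomomn
Sorted (with $ < everything):
  sorted[0] = $oonmmommomomomn  (last char: 'n')
  sorted[1] = mmommomomomn$oon  (last char: 'n')
  sorted[2] = mmomomomn$oonmmo  (last char: 'o')
  sorted[3] = mn$oonmmommomomo  (last char: 'o')
  sorted[4] = mommomomomn$oonm  (last char: 'm')
  sorted[5] = momn$oonmmommomo  (last char: 'o')
  sorted[6] = momomn$oonmmommo  (last char: 'o')
  sorted[7] = momomomn$oonmmom  (last char: 'm')
  sorted[8] = n$oonmmommomomom  (last char: 'm')
  sorted[9] = nmmommomomomn$oo  (last char: 'o')
  sorted[10] = ommomomomn$oonmm  (last char: 'm')
  sorted[11] = omn$oonmmommomom  (last char: 'm')
  sorted[12] = omomn$oonmmommom  (last char: 'm')
  sorted[13] = omomomn$oonmmomm  (last char: 'm')
  sorted[14] = onmmommomomomn$o  (last char: 'o')
  sorted[15] = oonmmommomomomn$  (last char: '$')
Last column: nnoomoommommmmo$
Original string S is at sorted index 15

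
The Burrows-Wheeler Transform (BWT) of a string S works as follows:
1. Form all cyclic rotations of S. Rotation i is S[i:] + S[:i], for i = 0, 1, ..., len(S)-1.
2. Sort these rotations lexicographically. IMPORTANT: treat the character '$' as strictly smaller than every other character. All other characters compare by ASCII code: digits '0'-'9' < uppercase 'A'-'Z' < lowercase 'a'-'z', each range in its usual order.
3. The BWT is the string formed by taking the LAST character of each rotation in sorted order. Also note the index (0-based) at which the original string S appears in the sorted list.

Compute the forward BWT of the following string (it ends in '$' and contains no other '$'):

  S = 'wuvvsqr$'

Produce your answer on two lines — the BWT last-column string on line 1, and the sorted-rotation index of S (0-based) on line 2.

All 8 rotations (rotation i = S[i:]+S[:i]):
  rot[0] = wuvvsqr$
  rot[1] = uvvsqr$w
  rot[2] = vvsqr$wu
  rot[3] = vsqr$wuv
  rot[4] = sqr$wuvv
  rot[5] = qr$wuvvs
  rot[6] = r$wuvvsq
  rot[7] = $wuvvsqr
Sorted (with $ < everything):
  sorted[0] = $wuvvsqr  (last char: 'r')
  sorted[1] = qr$wuvvs  (last char: 's')
  sorted[2] = r$wuvvsq  (last char: 'q')
  sorted[3] = sqr$wuvv  (last char: 'v')
  sorted[4] = uvvsqr$w  (last char: 'w')
  sorted[5] = vsqr$wuv  (last char: 'v')
  sorted[6] = vvsqr$wu  (last char: 'u')
  sorted[7] = wuvvsqr$  (last char: '$')
Last column: rsqvwvu$
Original string S is at sorted index 7

Answer: rsqvwvu$
7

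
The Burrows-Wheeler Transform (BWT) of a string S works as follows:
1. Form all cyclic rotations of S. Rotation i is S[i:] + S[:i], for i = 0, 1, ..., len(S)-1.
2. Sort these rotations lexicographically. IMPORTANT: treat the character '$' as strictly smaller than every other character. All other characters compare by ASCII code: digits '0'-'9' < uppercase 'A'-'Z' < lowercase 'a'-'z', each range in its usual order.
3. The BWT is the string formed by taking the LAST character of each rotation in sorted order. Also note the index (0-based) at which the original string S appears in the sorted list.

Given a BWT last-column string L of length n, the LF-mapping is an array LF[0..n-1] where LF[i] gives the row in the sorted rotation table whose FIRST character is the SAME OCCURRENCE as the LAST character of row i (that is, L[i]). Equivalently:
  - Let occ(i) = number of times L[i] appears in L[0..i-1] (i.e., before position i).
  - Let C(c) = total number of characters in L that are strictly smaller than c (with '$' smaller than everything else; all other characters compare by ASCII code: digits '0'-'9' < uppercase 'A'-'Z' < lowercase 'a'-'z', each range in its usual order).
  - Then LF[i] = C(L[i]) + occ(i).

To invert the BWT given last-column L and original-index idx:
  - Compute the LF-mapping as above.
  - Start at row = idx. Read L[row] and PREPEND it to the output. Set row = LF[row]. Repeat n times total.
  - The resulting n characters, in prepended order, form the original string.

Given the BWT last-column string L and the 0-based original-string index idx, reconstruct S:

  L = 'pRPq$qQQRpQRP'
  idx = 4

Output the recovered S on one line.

Answer: QRRqQRPPqQpp$

Derivation:
LF mapping: 9 6 1 11 0 12 3 4 7 10 5 8 2
Walk LF starting at row 4, prepending L[row]:
  step 1: row=4, L[4]='$', prepend. Next row=LF[4]=0
  step 2: row=0, L[0]='p', prepend. Next row=LF[0]=9
  step 3: row=9, L[9]='p', prepend. Next row=LF[9]=10
  step 4: row=10, L[10]='Q', prepend. Next row=LF[10]=5
  step 5: row=5, L[5]='q', prepend. Next row=LF[5]=12
  step 6: row=12, L[12]='P', prepend. Next row=LF[12]=2
  step 7: row=2, L[2]='P', prepend. Next row=LF[2]=1
  step 8: row=1, L[1]='R', prepend. Next row=LF[1]=6
  step 9: row=6, L[6]='Q', prepend. Next row=LF[6]=3
  step 10: row=3, L[3]='q', prepend. Next row=LF[3]=11
  step 11: row=11, L[11]='R', prepend. Next row=LF[11]=8
  step 12: row=8, L[8]='R', prepend. Next row=LF[8]=7
  step 13: row=7, L[7]='Q', prepend. Next row=LF[7]=4
Reversed output: QRRqQRPPqQpp$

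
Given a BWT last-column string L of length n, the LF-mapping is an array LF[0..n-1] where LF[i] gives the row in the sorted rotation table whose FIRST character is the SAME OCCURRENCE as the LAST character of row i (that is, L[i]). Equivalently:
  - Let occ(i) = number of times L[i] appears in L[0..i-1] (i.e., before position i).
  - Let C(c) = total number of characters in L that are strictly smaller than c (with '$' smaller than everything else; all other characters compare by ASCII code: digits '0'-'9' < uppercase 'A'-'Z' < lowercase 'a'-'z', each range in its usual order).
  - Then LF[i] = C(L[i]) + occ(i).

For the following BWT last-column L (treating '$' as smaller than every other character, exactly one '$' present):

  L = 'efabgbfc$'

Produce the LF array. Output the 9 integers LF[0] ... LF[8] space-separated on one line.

Answer: 5 6 1 2 8 3 7 4 0

Derivation:
Char counts: '$':1, 'a':1, 'b':2, 'c':1, 'e':1, 'f':2, 'g':1
C (first-col start): C('$')=0, C('a')=1, C('b')=2, C('c')=4, C('e')=5, C('f')=6, C('g')=8
L[0]='e': occ=0, LF[0]=C('e')+0=5+0=5
L[1]='f': occ=0, LF[1]=C('f')+0=6+0=6
L[2]='a': occ=0, LF[2]=C('a')+0=1+0=1
L[3]='b': occ=0, LF[3]=C('b')+0=2+0=2
L[4]='g': occ=0, LF[4]=C('g')+0=8+0=8
L[5]='b': occ=1, LF[5]=C('b')+1=2+1=3
L[6]='f': occ=1, LF[6]=C('f')+1=6+1=7
L[7]='c': occ=0, LF[7]=C('c')+0=4+0=4
L[8]='$': occ=0, LF[8]=C('$')+0=0+0=0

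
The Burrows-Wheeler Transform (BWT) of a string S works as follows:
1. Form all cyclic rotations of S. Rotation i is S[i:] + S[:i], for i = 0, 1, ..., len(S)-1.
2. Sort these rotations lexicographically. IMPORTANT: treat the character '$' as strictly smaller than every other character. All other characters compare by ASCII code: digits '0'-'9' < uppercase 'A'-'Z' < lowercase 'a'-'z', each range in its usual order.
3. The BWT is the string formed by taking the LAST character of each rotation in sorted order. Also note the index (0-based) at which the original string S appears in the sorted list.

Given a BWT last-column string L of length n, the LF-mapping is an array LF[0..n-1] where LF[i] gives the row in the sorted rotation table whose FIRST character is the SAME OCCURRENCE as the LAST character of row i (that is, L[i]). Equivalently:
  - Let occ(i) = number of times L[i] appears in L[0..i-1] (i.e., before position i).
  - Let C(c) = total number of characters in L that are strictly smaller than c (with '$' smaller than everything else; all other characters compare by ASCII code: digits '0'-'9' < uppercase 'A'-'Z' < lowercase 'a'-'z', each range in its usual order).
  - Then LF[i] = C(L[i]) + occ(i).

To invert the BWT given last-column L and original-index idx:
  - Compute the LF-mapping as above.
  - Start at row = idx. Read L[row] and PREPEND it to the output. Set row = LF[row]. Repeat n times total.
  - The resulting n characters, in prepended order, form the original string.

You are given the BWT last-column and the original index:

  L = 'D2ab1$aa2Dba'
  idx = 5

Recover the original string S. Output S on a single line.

Answer: Dabb2aaa21D$

Derivation:
LF mapping: 4 2 6 10 1 0 7 8 3 5 11 9
Walk LF starting at row 5, prepending L[row]:
  step 1: row=5, L[5]='$', prepend. Next row=LF[5]=0
  step 2: row=0, L[0]='D', prepend. Next row=LF[0]=4
  step 3: row=4, L[4]='1', prepend. Next row=LF[4]=1
  step 4: row=1, L[1]='2', prepend. Next row=LF[1]=2
  step 5: row=2, L[2]='a', prepend. Next row=LF[2]=6
  step 6: row=6, L[6]='a', prepend. Next row=LF[6]=7
  step 7: row=7, L[7]='a', prepend. Next row=LF[7]=8
  step 8: row=8, L[8]='2', prepend. Next row=LF[8]=3
  step 9: row=3, L[3]='b', prepend. Next row=LF[3]=10
  step 10: row=10, L[10]='b', prepend. Next row=LF[10]=11
  step 11: row=11, L[11]='a', prepend. Next row=LF[11]=9
  step 12: row=9, L[9]='D', prepend. Next row=LF[9]=5
Reversed output: Dabb2aaa21D$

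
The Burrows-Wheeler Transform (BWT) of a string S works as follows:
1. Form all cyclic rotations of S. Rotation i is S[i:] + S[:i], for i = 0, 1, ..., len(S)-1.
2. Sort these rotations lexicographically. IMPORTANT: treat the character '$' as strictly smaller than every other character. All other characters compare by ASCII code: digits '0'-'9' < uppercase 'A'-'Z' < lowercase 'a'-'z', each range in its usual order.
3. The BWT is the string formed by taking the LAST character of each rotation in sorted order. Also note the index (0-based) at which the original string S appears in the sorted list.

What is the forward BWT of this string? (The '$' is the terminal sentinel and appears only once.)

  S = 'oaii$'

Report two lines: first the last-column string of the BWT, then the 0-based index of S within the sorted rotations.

Answer: ioia$
4

Derivation:
All 5 rotations (rotation i = S[i:]+S[:i]):
  rot[0] = oaii$
  rot[1] = aii$o
  rot[2] = ii$oa
  rot[3] = i$oai
  rot[4] = $oaii
Sorted (with $ < everything):
  sorted[0] = $oaii  (last char: 'i')
  sorted[1] = aii$o  (last char: 'o')
  sorted[2] = i$oai  (last char: 'i')
  sorted[3] = ii$oa  (last char: 'a')
  sorted[4] = oaii$  (last char: '$')
Last column: ioia$
Original string S is at sorted index 4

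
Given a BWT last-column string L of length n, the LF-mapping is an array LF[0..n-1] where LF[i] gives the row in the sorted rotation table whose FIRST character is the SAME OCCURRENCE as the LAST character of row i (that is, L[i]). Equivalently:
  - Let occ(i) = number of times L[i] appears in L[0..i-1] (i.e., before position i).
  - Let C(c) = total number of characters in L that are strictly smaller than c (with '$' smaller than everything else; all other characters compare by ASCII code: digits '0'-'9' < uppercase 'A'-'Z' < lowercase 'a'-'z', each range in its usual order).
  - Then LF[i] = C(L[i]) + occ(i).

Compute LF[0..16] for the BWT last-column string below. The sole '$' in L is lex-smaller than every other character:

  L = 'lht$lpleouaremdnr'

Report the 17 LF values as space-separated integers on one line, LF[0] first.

Char counts: '$':1, 'a':1, 'd':1, 'e':2, 'h':1, 'l':3, 'm':1, 'n':1, 'o':1, 'p':1, 'r':2, 't':1, 'u':1
C (first-col start): C('$')=0, C('a')=1, C('d')=2, C('e')=3, C('h')=5, C('l')=6, C('m')=9, C('n')=10, C('o')=11, C('p')=12, C('r')=13, C('t')=15, C('u')=16
L[0]='l': occ=0, LF[0]=C('l')+0=6+0=6
L[1]='h': occ=0, LF[1]=C('h')+0=5+0=5
L[2]='t': occ=0, LF[2]=C('t')+0=15+0=15
L[3]='$': occ=0, LF[3]=C('$')+0=0+0=0
L[4]='l': occ=1, LF[4]=C('l')+1=6+1=7
L[5]='p': occ=0, LF[5]=C('p')+0=12+0=12
L[6]='l': occ=2, LF[6]=C('l')+2=6+2=8
L[7]='e': occ=0, LF[7]=C('e')+0=3+0=3
L[8]='o': occ=0, LF[8]=C('o')+0=11+0=11
L[9]='u': occ=0, LF[9]=C('u')+0=16+0=16
L[10]='a': occ=0, LF[10]=C('a')+0=1+0=1
L[11]='r': occ=0, LF[11]=C('r')+0=13+0=13
L[12]='e': occ=1, LF[12]=C('e')+1=3+1=4
L[13]='m': occ=0, LF[13]=C('m')+0=9+0=9
L[14]='d': occ=0, LF[14]=C('d')+0=2+0=2
L[15]='n': occ=0, LF[15]=C('n')+0=10+0=10
L[16]='r': occ=1, LF[16]=C('r')+1=13+1=14

Answer: 6 5 15 0 7 12 8 3 11 16 1 13 4 9 2 10 14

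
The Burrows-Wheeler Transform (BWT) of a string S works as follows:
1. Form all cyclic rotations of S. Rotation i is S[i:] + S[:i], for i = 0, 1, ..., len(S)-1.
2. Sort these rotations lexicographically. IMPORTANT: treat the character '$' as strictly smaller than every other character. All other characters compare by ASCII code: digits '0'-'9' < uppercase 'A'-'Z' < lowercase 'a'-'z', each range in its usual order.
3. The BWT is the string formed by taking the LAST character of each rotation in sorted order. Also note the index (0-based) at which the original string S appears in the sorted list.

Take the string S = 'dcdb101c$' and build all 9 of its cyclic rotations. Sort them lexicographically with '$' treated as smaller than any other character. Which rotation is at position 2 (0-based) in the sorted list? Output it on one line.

Answer: 101c$dcdb

Derivation:
All 9 rotations (rotation i = S[i:]+S[:i]):
  rot[0] = dcdb101c$
  rot[1] = cdb101c$d
  rot[2] = db101c$dc
  rot[3] = b101c$dcd
  rot[4] = 101c$dcdb
  rot[5] = 01c$dcdb1
  rot[6] = 1c$dcdb10
  rot[7] = c$dcdb101
  rot[8] = $dcdb101c
Sorted (with $ < everything):
  sorted[0] = $dcdb101c
  sorted[1] = 01c$dcdb1
  sorted[2] = 101c$dcdb
  sorted[3] = 1c$dcdb10
  sorted[4] = b101c$dcd
  sorted[5] = c$dcdb101
  sorted[6] = cdb101c$d
  sorted[7] = db101c$dc
  sorted[8] = dcdb101c$
sorted[2] = 101c$dcdb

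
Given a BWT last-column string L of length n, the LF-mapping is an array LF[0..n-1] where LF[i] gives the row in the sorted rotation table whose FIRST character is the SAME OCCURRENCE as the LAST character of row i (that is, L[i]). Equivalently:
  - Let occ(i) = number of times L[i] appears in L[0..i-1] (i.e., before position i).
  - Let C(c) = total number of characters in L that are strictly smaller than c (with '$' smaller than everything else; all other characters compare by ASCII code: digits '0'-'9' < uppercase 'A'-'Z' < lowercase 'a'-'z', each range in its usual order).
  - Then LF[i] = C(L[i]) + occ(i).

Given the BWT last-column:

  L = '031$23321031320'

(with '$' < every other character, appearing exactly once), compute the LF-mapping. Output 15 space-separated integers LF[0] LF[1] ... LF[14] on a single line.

Answer: 1 10 4 0 7 11 12 8 5 2 13 6 14 9 3

Derivation:
Char counts: '$':1, '0':3, '1':3, '2':3, '3':5
C (first-col start): C('$')=0, C('0')=1, C('1')=4, C('2')=7, C('3')=10
L[0]='0': occ=0, LF[0]=C('0')+0=1+0=1
L[1]='3': occ=0, LF[1]=C('3')+0=10+0=10
L[2]='1': occ=0, LF[2]=C('1')+0=4+0=4
L[3]='$': occ=0, LF[3]=C('$')+0=0+0=0
L[4]='2': occ=0, LF[4]=C('2')+0=7+0=7
L[5]='3': occ=1, LF[5]=C('3')+1=10+1=11
L[6]='3': occ=2, LF[6]=C('3')+2=10+2=12
L[7]='2': occ=1, LF[7]=C('2')+1=7+1=8
L[8]='1': occ=1, LF[8]=C('1')+1=4+1=5
L[9]='0': occ=1, LF[9]=C('0')+1=1+1=2
L[10]='3': occ=3, LF[10]=C('3')+3=10+3=13
L[11]='1': occ=2, LF[11]=C('1')+2=4+2=6
L[12]='3': occ=4, LF[12]=C('3')+4=10+4=14
L[13]='2': occ=2, LF[13]=C('2')+2=7+2=9
L[14]='0': occ=2, LF[14]=C('0')+2=1+2=3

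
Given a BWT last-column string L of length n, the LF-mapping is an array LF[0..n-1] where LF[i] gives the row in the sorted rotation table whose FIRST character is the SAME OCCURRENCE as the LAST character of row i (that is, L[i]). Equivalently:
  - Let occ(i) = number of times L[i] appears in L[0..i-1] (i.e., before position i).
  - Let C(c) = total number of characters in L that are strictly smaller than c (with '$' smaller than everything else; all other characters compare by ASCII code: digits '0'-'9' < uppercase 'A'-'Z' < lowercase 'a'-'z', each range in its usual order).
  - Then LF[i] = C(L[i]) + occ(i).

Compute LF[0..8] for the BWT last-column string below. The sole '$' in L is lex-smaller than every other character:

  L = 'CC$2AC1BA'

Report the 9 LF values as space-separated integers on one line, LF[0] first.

Char counts: '$':1, '1':1, '2':1, 'A':2, 'B':1, 'C':3
C (first-col start): C('$')=0, C('1')=1, C('2')=2, C('A')=3, C('B')=5, C('C')=6
L[0]='C': occ=0, LF[0]=C('C')+0=6+0=6
L[1]='C': occ=1, LF[1]=C('C')+1=6+1=7
L[2]='$': occ=0, LF[2]=C('$')+0=0+0=0
L[3]='2': occ=0, LF[3]=C('2')+0=2+0=2
L[4]='A': occ=0, LF[4]=C('A')+0=3+0=3
L[5]='C': occ=2, LF[5]=C('C')+2=6+2=8
L[6]='1': occ=0, LF[6]=C('1')+0=1+0=1
L[7]='B': occ=0, LF[7]=C('B')+0=5+0=5
L[8]='A': occ=1, LF[8]=C('A')+1=3+1=4

Answer: 6 7 0 2 3 8 1 5 4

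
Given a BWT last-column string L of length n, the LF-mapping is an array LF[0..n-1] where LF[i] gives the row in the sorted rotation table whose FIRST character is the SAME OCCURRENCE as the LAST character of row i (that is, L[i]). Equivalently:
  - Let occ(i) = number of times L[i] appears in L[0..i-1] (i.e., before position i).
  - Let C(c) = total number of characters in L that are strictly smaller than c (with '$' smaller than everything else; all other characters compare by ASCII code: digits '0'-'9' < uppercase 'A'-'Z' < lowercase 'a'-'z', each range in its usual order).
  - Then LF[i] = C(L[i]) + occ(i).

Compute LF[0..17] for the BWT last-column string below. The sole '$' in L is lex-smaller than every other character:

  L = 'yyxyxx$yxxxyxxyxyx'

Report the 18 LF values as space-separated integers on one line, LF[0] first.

Char counts: '$':1, 'x':10, 'y':7
C (first-col start): C('$')=0, C('x')=1, C('y')=11
L[0]='y': occ=0, LF[0]=C('y')+0=11+0=11
L[1]='y': occ=1, LF[1]=C('y')+1=11+1=12
L[2]='x': occ=0, LF[2]=C('x')+0=1+0=1
L[3]='y': occ=2, LF[3]=C('y')+2=11+2=13
L[4]='x': occ=1, LF[4]=C('x')+1=1+1=2
L[5]='x': occ=2, LF[5]=C('x')+2=1+2=3
L[6]='$': occ=0, LF[6]=C('$')+0=0+0=0
L[7]='y': occ=3, LF[7]=C('y')+3=11+3=14
L[8]='x': occ=3, LF[8]=C('x')+3=1+3=4
L[9]='x': occ=4, LF[9]=C('x')+4=1+4=5
L[10]='x': occ=5, LF[10]=C('x')+5=1+5=6
L[11]='y': occ=4, LF[11]=C('y')+4=11+4=15
L[12]='x': occ=6, LF[12]=C('x')+6=1+6=7
L[13]='x': occ=7, LF[13]=C('x')+7=1+7=8
L[14]='y': occ=5, LF[14]=C('y')+5=11+5=16
L[15]='x': occ=8, LF[15]=C('x')+8=1+8=9
L[16]='y': occ=6, LF[16]=C('y')+6=11+6=17
L[17]='x': occ=9, LF[17]=C('x')+9=1+9=10

Answer: 11 12 1 13 2 3 0 14 4 5 6 15 7 8 16 9 17 10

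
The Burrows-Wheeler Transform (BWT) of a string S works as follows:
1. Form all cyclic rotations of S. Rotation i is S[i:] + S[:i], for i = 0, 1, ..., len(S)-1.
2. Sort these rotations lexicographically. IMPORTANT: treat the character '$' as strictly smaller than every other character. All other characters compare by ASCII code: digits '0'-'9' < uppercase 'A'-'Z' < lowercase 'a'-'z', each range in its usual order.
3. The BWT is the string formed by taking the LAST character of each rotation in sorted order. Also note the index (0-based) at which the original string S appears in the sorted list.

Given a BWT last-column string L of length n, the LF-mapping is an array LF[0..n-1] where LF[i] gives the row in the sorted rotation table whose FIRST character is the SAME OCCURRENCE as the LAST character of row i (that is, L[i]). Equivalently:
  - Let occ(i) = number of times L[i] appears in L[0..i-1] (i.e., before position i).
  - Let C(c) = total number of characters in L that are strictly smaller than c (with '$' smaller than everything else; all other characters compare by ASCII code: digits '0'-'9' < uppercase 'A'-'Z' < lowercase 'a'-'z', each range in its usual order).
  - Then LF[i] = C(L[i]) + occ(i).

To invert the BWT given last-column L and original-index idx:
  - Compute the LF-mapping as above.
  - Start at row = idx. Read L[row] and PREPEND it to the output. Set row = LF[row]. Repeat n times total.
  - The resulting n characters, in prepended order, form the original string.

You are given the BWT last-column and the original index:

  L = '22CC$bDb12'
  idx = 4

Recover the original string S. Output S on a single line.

Answer: 2bDC21bC2$

Derivation:
LF mapping: 2 3 5 6 0 8 7 9 1 4
Walk LF starting at row 4, prepending L[row]:
  step 1: row=4, L[4]='$', prepend. Next row=LF[4]=0
  step 2: row=0, L[0]='2', prepend. Next row=LF[0]=2
  step 3: row=2, L[2]='C', prepend. Next row=LF[2]=5
  step 4: row=5, L[5]='b', prepend. Next row=LF[5]=8
  step 5: row=8, L[8]='1', prepend. Next row=LF[8]=1
  step 6: row=1, L[1]='2', prepend. Next row=LF[1]=3
  step 7: row=3, L[3]='C', prepend. Next row=LF[3]=6
  step 8: row=6, L[6]='D', prepend. Next row=LF[6]=7
  step 9: row=7, L[7]='b', prepend. Next row=LF[7]=9
  step 10: row=9, L[9]='2', prepend. Next row=LF[9]=4
Reversed output: 2bDC21bC2$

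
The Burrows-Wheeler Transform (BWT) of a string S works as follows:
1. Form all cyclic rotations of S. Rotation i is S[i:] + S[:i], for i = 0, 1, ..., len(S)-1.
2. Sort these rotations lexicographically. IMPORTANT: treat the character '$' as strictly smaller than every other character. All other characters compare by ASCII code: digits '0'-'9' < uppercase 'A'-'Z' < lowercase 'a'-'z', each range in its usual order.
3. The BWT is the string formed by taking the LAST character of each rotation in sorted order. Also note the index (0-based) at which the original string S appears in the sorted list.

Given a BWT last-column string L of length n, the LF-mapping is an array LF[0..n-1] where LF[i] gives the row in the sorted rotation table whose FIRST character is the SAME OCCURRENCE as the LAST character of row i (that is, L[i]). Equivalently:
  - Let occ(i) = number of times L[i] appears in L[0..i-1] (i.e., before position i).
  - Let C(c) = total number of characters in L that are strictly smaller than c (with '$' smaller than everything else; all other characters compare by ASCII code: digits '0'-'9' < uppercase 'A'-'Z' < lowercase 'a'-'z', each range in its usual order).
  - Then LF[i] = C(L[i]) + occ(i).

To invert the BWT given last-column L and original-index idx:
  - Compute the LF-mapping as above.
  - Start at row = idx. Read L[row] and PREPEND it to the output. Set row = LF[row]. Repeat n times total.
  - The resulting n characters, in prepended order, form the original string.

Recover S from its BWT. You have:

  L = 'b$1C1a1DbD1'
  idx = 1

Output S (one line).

Answer: 111baC1DDb$

Derivation:
LF mapping: 9 0 1 5 2 8 3 6 10 7 4
Walk LF starting at row 1, prepending L[row]:
  step 1: row=1, L[1]='$', prepend. Next row=LF[1]=0
  step 2: row=0, L[0]='b', prepend. Next row=LF[0]=9
  step 3: row=9, L[9]='D', prepend. Next row=LF[9]=7
  step 4: row=7, L[7]='D', prepend. Next row=LF[7]=6
  step 5: row=6, L[6]='1', prepend. Next row=LF[6]=3
  step 6: row=3, L[3]='C', prepend. Next row=LF[3]=5
  step 7: row=5, L[5]='a', prepend. Next row=LF[5]=8
  step 8: row=8, L[8]='b', prepend. Next row=LF[8]=10
  step 9: row=10, L[10]='1', prepend. Next row=LF[10]=4
  step 10: row=4, L[4]='1', prepend. Next row=LF[4]=2
  step 11: row=2, L[2]='1', prepend. Next row=LF[2]=1
Reversed output: 111baC1DDb$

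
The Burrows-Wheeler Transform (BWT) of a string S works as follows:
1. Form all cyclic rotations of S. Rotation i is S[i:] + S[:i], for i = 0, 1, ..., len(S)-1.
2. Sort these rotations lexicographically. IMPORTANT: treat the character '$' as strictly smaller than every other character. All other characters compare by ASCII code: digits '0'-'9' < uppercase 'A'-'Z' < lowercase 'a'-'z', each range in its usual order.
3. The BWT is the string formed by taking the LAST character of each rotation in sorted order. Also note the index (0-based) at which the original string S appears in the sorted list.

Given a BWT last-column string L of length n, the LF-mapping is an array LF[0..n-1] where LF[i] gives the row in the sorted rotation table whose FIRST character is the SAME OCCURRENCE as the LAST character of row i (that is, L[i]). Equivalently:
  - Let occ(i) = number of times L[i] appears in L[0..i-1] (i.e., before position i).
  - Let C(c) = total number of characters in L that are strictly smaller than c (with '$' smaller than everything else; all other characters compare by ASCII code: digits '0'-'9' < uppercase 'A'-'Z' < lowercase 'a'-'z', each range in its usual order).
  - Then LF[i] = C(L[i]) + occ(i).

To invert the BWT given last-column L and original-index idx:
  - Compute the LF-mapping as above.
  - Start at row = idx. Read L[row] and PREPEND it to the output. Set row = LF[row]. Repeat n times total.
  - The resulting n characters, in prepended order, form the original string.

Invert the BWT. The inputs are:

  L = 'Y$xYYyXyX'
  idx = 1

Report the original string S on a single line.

LF mapping: 3 0 6 4 5 7 1 8 2
Walk LF starting at row 1, prepending L[row]:
  step 1: row=1, L[1]='$', prepend. Next row=LF[1]=0
  step 2: row=0, L[0]='Y', prepend. Next row=LF[0]=3
  step 3: row=3, L[3]='Y', prepend. Next row=LF[3]=4
  step 4: row=4, L[4]='Y', prepend. Next row=LF[4]=5
  step 5: row=5, L[5]='y', prepend. Next row=LF[5]=7
  step 6: row=7, L[7]='y', prepend. Next row=LF[7]=8
  step 7: row=8, L[8]='X', prepend. Next row=LF[8]=2
  step 8: row=2, L[2]='x', prepend. Next row=LF[2]=6
  step 9: row=6, L[6]='X', prepend. Next row=LF[6]=1
Reversed output: XxXyyYYY$

Answer: XxXyyYYY$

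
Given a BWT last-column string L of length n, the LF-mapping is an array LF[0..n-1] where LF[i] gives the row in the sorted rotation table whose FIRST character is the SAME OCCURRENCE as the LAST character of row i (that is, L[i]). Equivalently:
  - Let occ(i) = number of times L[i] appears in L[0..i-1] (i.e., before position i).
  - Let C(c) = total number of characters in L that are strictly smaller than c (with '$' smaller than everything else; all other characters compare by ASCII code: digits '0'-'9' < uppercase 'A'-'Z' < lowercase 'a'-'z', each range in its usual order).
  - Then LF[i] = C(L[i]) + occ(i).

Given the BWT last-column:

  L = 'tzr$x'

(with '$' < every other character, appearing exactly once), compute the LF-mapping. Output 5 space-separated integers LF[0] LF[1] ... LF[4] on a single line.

Answer: 2 4 1 0 3

Derivation:
Char counts: '$':1, 'r':1, 't':1, 'x':1, 'z':1
C (first-col start): C('$')=0, C('r')=1, C('t')=2, C('x')=3, C('z')=4
L[0]='t': occ=0, LF[0]=C('t')+0=2+0=2
L[1]='z': occ=0, LF[1]=C('z')+0=4+0=4
L[2]='r': occ=0, LF[2]=C('r')+0=1+0=1
L[3]='$': occ=0, LF[3]=C('$')+0=0+0=0
L[4]='x': occ=0, LF[4]=C('x')+0=3+0=3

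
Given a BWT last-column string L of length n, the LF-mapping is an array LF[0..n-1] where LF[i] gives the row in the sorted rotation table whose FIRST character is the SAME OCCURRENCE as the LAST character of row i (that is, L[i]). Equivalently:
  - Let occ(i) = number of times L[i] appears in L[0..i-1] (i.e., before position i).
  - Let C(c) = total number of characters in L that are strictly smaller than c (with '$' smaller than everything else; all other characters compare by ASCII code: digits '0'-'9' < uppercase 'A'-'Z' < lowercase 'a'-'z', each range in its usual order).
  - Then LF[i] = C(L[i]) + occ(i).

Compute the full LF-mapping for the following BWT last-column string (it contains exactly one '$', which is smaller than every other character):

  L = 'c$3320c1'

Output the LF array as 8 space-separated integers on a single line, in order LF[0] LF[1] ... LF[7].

Answer: 6 0 4 5 3 1 7 2

Derivation:
Char counts: '$':1, '0':1, '1':1, '2':1, '3':2, 'c':2
C (first-col start): C('$')=0, C('0')=1, C('1')=2, C('2')=3, C('3')=4, C('c')=6
L[0]='c': occ=0, LF[0]=C('c')+0=6+0=6
L[1]='$': occ=0, LF[1]=C('$')+0=0+0=0
L[2]='3': occ=0, LF[2]=C('3')+0=4+0=4
L[3]='3': occ=1, LF[3]=C('3')+1=4+1=5
L[4]='2': occ=0, LF[4]=C('2')+0=3+0=3
L[5]='0': occ=0, LF[5]=C('0')+0=1+0=1
L[6]='c': occ=1, LF[6]=C('c')+1=6+1=7
L[7]='1': occ=0, LF[7]=C('1')+0=2+0=2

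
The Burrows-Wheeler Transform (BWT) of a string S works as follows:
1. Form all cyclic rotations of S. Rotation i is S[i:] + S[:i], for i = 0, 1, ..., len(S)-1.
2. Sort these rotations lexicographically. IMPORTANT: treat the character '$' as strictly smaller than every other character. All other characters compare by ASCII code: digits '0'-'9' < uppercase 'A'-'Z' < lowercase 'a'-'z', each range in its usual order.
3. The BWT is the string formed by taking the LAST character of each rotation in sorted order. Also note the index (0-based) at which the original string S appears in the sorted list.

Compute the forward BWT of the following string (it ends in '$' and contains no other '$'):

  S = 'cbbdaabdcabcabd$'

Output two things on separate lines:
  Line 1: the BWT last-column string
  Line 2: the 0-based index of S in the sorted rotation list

Answer: ddccacaabadb$bbb
12

Derivation:
All 16 rotations (rotation i = S[i:]+S[:i]):
  rot[0] = cbbdaabdcabcabd$
  rot[1] = bbdaabdcabcabd$c
  rot[2] = bdaabdcabcabd$cb
  rot[3] = daabdcabcabd$cbb
  rot[4] = aabdcabcabd$cbbd
  rot[5] = abdcabcabd$cbbda
  rot[6] = bdcabcabd$cbbdaa
  rot[7] = dcabcabd$cbbdaab
  rot[8] = cabcabd$cbbdaabd
  rot[9] = abcabd$cbbdaabdc
  rot[10] = bcabd$cbbdaabdca
  rot[11] = cabd$cbbdaabdcab
  rot[12] = abd$cbbdaabdcabc
  rot[13] = bd$cbbdaabdcabca
  rot[14] = d$cbbdaabdcabcab
  rot[15] = $cbbdaabdcabcabd
Sorted (with $ < everything):
  sorted[0] = $cbbdaabdcabcabd  (last char: 'd')
  sorted[1] = aabdcabcabd$cbbd  (last char: 'd')
  sorted[2] = abcabd$cbbdaabdc  (last char: 'c')
  sorted[3] = abd$cbbdaabdcabc  (last char: 'c')
  sorted[4] = abdcabcabd$cbbda  (last char: 'a')
  sorted[5] = bbdaabdcabcabd$c  (last char: 'c')
  sorted[6] = bcabd$cbbdaabdca  (last char: 'a')
  sorted[7] = bd$cbbdaabdcabca  (last char: 'a')
  sorted[8] = bdaabdcabcabd$cb  (last char: 'b')
  sorted[9] = bdcabcabd$cbbdaa  (last char: 'a')
  sorted[10] = cabcabd$cbbdaabd  (last char: 'd')
  sorted[11] = cabd$cbbdaabdcab  (last char: 'b')
  sorted[12] = cbbdaabdcabcabd$  (last char: '$')
  sorted[13] = d$cbbdaabdcabcab  (last char: 'b')
  sorted[14] = daabdcabcabd$cbb  (last char: 'b')
  sorted[15] = dcabcabd$cbbdaab  (last char: 'b')
Last column: ddccacaabadb$bbb
Original string S is at sorted index 12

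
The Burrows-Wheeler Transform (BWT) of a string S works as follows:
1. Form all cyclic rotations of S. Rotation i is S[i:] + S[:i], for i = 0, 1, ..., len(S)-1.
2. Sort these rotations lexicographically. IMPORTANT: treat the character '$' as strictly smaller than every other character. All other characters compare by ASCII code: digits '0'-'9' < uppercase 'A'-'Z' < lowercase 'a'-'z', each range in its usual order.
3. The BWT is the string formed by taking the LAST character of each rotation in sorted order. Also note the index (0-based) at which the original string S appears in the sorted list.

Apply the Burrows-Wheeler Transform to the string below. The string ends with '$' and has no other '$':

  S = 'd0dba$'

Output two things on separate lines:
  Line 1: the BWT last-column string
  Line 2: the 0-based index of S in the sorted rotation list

All 6 rotations (rotation i = S[i:]+S[:i]):
  rot[0] = d0dba$
  rot[1] = 0dba$d
  rot[2] = dba$d0
  rot[3] = ba$d0d
  rot[4] = a$d0db
  rot[5] = $d0dba
Sorted (with $ < everything):
  sorted[0] = $d0dba  (last char: 'a')
  sorted[1] = 0dba$d  (last char: 'd')
  sorted[2] = a$d0db  (last char: 'b')
  sorted[3] = ba$d0d  (last char: 'd')
  sorted[4] = d0dba$  (last char: '$')
  sorted[5] = dba$d0  (last char: '0')
Last column: adbd$0
Original string S is at sorted index 4

Answer: adbd$0
4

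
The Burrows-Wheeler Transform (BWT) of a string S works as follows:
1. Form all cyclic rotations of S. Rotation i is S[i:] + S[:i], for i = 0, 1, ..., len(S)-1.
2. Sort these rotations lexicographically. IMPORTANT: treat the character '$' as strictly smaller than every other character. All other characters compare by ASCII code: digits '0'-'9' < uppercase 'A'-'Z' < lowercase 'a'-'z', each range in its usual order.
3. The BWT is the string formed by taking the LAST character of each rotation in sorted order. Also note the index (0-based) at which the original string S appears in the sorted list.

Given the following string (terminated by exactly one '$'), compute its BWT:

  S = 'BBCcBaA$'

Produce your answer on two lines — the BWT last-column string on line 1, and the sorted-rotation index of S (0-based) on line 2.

All 8 rotations (rotation i = S[i:]+S[:i]):
  rot[0] = BBCcBaA$
  rot[1] = BCcBaA$B
  rot[2] = CcBaA$BB
  rot[3] = cBaA$BBC
  rot[4] = BaA$BBCc
  rot[5] = aA$BBCcB
  rot[6] = A$BBCcBa
  rot[7] = $BBCcBaA
Sorted (with $ < everything):
  sorted[0] = $BBCcBaA  (last char: 'A')
  sorted[1] = A$BBCcBa  (last char: 'a')
  sorted[2] = BBCcBaA$  (last char: '$')
  sorted[3] = BCcBaA$B  (last char: 'B')
  sorted[4] = BaA$BBCc  (last char: 'c')
  sorted[5] = CcBaA$BB  (last char: 'B')
  sorted[6] = aA$BBCcB  (last char: 'B')
  sorted[7] = cBaA$BBC  (last char: 'C')
Last column: Aa$BcBBC
Original string S is at sorted index 2

Answer: Aa$BcBBC
2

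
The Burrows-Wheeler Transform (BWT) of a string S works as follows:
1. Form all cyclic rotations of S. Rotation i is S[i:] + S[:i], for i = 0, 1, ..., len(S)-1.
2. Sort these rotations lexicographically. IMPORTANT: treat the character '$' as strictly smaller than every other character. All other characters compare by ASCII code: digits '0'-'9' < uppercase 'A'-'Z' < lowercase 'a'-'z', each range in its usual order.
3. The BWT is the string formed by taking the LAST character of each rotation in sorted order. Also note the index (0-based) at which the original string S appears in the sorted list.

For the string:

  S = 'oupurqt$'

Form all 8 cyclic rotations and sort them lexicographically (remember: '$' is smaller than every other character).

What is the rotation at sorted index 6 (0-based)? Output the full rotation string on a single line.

All 8 rotations (rotation i = S[i:]+S[:i]):
  rot[0] = oupurqt$
  rot[1] = upurqt$o
  rot[2] = purqt$ou
  rot[3] = urqt$oup
  rot[4] = rqt$oupu
  rot[5] = qt$oupur
  rot[6] = t$oupurq
  rot[7] = $oupurqt
Sorted (with $ < everything):
  sorted[0] = $oupurqt
  sorted[1] = oupurqt$
  sorted[2] = purqt$ou
  sorted[3] = qt$oupur
  sorted[4] = rqt$oupu
  sorted[5] = t$oupurq
  sorted[6] = upurqt$o
  sorted[7] = urqt$oup
sorted[6] = upurqt$o

Answer: upurqt$o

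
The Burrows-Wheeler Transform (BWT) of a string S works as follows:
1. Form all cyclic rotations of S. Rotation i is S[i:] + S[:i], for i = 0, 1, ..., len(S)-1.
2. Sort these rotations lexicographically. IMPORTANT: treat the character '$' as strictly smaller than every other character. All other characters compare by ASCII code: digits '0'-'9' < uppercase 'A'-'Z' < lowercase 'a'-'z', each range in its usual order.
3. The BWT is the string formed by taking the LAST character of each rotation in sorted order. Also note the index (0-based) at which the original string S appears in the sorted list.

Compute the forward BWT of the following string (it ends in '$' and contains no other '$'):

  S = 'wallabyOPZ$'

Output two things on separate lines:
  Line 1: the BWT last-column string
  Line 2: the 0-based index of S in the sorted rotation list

Answer: ZyOPlwala$b
9

Derivation:
All 11 rotations (rotation i = S[i:]+S[:i]):
  rot[0] = wallabyOPZ$
  rot[1] = allabyOPZ$w
  rot[2] = llabyOPZ$wa
  rot[3] = labyOPZ$wal
  rot[4] = abyOPZ$wall
  rot[5] = byOPZ$walla
  rot[6] = yOPZ$wallab
  rot[7] = OPZ$wallaby
  rot[8] = PZ$wallabyO
  rot[9] = Z$wallabyOP
  rot[10] = $wallabyOPZ
Sorted (with $ < everything):
  sorted[0] = $wallabyOPZ  (last char: 'Z')
  sorted[1] = OPZ$wallaby  (last char: 'y')
  sorted[2] = PZ$wallabyO  (last char: 'O')
  sorted[3] = Z$wallabyOP  (last char: 'P')
  sorted[4] = abyOPZ$wall  (last char: 'l')
  sorted[5] = allabyOPZ$w  (last char: 'w')
  sorted[6] = byOPZ$walla  (last char: 'a')
  sorted[7] = labyOPZ$wal  (last char: 'l')
  sorted[8] = llabyOPZ$wa  (last char: 'a')
  sorted[9] = wallabyOPZ$  (last char: '$')
  sorted[10] = yOPZ$wallab  (last char: 'b')
Last column: ZyOPlwala$b
Original string S is at sorted index 9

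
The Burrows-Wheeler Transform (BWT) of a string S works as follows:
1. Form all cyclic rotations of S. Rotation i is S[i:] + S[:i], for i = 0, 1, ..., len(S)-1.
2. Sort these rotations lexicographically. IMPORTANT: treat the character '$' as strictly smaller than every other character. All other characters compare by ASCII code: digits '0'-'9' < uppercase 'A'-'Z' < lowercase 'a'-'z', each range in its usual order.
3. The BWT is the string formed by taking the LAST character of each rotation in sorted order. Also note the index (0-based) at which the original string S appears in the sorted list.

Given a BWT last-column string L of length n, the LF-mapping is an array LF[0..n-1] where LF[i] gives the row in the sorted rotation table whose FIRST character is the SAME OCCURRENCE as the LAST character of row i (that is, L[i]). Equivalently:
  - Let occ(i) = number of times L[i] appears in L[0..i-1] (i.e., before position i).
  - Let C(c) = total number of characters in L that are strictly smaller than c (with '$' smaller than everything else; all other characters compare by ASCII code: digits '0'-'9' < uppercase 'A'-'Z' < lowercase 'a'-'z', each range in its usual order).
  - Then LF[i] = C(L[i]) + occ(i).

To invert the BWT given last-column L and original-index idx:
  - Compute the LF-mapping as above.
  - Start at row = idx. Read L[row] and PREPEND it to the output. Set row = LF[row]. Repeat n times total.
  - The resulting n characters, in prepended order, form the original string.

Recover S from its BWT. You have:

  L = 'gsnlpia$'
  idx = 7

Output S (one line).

LF mapping: 2 7 5 4 6 3 1 0
Walk LF starting at row 7, prepending L[row]:
  step 1: row=7, L[7]='$', prepend. Next row=LF[7]=0
  step 2: row=0, L[0]='g', prepend. Next row=LF[0]=2
  step 3: row=2, L[2]='n', prepend. Next row=LF[2]=5
  step 4: row=5, L[5]='i', prepend. Next row=LF[5]=3
  step 5: row=3, L[3]='l', prepend. Next row=LF[3]=4
  step 6: row=4, L[4]='p', prepend. Next row=LF[4]=6
  step 7: row=6, L[6]='a', prepend. Next row=LF[6]=1
  step 8: row=1, L[1]='s', prepend. Next row=LF[1]=7
Reversed output: sapling$

Answer: sapling$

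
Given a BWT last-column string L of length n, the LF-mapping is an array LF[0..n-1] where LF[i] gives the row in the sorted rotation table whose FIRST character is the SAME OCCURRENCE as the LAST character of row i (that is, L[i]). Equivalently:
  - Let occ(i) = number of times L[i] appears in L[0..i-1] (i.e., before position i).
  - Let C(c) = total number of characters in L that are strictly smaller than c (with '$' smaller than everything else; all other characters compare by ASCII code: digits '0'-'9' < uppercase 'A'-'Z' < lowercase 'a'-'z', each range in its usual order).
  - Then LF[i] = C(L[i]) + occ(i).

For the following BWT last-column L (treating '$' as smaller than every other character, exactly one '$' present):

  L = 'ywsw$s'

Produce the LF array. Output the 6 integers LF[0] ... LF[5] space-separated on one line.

Char counts: '$':1, 's':2, 'w':2, 'y':1
C (first-col start): C('$')=0, C('s')=1, C('w')=3, C('y')=5
L[0]='y': occ=0, LF[0]=C('y')+0=5+0=5
L[1]='w': occ=0, LF[1]=C('w')+0=3+0=3
L[2]='s': occ=0, LF[2]=C('s')+0=1+0=1
L[3]='w': occ=1, LF[3]=C('w')+1=3+1=4
L[4]='$': occ=0, LF[4]=C('$')+0=0+0=0
L[5]='s': occ=1, LF[5]=C('s')+1=1+1=2

Answer: 5 3 1 4 0 2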